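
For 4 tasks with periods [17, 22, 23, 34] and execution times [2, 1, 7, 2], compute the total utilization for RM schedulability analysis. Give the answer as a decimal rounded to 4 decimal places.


Compute individual utilizations (exact fractions):
  Task 1: C/T = 2/17 (approx. 0.1176)
  Task 2: C/T = 1/22 (approx. 0.0455)
  Task 3: C/T = 7/23 (approx. 0.3043)
  Task 4: C/T = 2/34 = 1/17 (approx. 0.0588)
Total utilization U = 2/17 + 1/22 + 7/23 + 1/17 = 4527/8602
Rounded to 4 decimal places: U = 0.5263
RM (Liu & Layland) bound for 4 tasks = 0.756828; compare with U = 4527/8602 (approx. 0.526273)
U <= bound, so schedulable by RM sufficient condition.

0.5263


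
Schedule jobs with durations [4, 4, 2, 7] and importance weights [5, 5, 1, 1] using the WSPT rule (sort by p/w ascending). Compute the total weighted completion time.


Compute p/w ratios and sort ascending (WSPT): [(4, 5), (4, 5), (2, 1), (7, 1)]
Compute weighted completion times:
  Job (p=4,w=5): C=4, w*C=5*4=20
  Job (p=4,w=5): C=8, w*C=5*8=40
  Job (p=2,w=1): C=10, w*C=1*10=10
  Job (p=7,w=1): C=17, w*C=1*17=17
Total weighted completion time = 87

87


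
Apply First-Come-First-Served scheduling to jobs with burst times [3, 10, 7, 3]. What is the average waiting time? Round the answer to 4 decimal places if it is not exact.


FCFS order (as given): [3, 10, 7, 3]
Waiting times:
  Job 1: wait = 0
  Job 2: wait = 3
  Job 3: wait = 13
  Job 4: wait = 20
Sum of waiting times = 36
Average waiting time = 36/4 = 9.0

9.0


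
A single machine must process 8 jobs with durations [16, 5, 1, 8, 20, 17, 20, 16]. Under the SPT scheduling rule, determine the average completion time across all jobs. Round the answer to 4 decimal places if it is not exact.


Sort jobs by processing time (SPT order): [1, 5, 8, 16, 16, 17, 20, 20]
Compute completion times sequentially:
  Job 1: processing = 1, completes at 1
  Job 2: processing = 5, completes at 6
  Job 3: processing = 8, completes at 14
  Job 4: processing = 16, completes at 30
  Job 5: processing = 16, completes at 46
  Job 6: processing = 17, completes at 63
  Job 7: processing = 20, completes at 83
  Job 8: processing = 20, completes at 103
Sum of completion times = 346
Average completion time = 346/8 = 43.25

43.25


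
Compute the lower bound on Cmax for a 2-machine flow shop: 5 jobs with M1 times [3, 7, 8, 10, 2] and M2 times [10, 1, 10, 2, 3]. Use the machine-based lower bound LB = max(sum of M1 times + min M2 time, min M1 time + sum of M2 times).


LB1 = sum(M1 times) + min(M2 times) = 30 + 1 = 31
LB2 = min(M1 times) + sum(M2 times) = 2 + 26 = 28
Lower bound = max(LB1, LB2) = max(31, 28) = 31

31


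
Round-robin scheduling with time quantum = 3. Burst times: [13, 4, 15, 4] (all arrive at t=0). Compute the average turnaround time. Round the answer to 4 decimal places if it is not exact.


Time quantum = 3
Execution trace:
  J1 runs 3 units, time = 3
  J2 runs 3 units, time = 6
  J3 runs 3 units, time = 9
  J4 runs 3 units, time = 12
  J1 runs 3 units, time = 15
  J2 runs 1 units, time = 16
  J3 runs 3 units, time = 19
  J4 runs 1 units, time = 20
  J1 runs 3 units, time = 23
  J3 runs 3 units, time = 26
  J1 runs 3 units, time = 29
  J3 runs 3 units, time = 32
  J1 runs 1 units, time = 33
  J3 runs 3 units, time = 36
Finish times: [33, 16, 36, 20]
Average turnaround = 105/4 = 26.25

26.25


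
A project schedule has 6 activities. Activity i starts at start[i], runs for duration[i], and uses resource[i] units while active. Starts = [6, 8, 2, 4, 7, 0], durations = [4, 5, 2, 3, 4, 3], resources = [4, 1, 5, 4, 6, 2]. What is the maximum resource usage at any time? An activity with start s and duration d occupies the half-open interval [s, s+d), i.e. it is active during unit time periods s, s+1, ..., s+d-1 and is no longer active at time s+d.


Each activity i is active on [start_i, start_i + duration_i).
Compute total resource usage per time slot:
  t=0: active resources = [2], total = 2
  t=1: active resources = [2], total = 2
  t=2: active resources = [5, 2], total = 7
  t=3: active resources = [5], total = 5
  t=4: active resources = [4], total = 4
  t=5: active resources = [4], total = 4
  t=6: active resources = [4, 4], total = 8
  t=7: active resources = [4, 6], total = 10
  t=8: active resources = [4, 1, 6], total = 11
  t=9: active resources = [4, 1, 6], total = 11
  t=10: active resources = [1, 6], total = 7
  t=11: active resources = [1], total = 1
  t=12: active resources = [1], total = 1
Peak resource demand = 11

11


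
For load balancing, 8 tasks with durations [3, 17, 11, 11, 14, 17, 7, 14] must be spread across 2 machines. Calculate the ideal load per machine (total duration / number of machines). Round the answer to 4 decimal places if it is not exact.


Total processing time = 3 + 17 + 11 + 11 + 14 + 17 + 7 + 14 = 94
Number of machines = 2
Ideal balanced load = 94 / 2 = 47.0

47.0


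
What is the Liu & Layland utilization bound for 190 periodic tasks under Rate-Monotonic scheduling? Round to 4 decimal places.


Compute 2^(1/190) = 1.0036548056
Subtract 1: 1.0036548056 - 1 = 0.0036548056
Multiply by n: 190 * 0.0036548056 = 0.6944130640
Round to 4 dp: 0.6944

0.6944


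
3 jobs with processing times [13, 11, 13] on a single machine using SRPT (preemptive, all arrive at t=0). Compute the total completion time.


Since all jobs arrive at t=0, SRPT equals SPT ordering.
SPT order: [11, 13, 13]
Completion times:
  Job 1: p=11, C=11
  Job 2: p=13, C=24
  Job 3: p=13, C=37
Total completion time = 11 + 24 + 37 = 72

72


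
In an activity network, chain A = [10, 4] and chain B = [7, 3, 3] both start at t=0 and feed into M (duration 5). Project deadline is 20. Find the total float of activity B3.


Forward pass: ES(B3) = sum of predecessors on chain B = 10
EF = ES + duration = 10 + 3 = 13
Backward pass: LF(M) = deadline = 20; LS(M) = 20 - 5 = 15
LF(B3) = LS(M) - sum(successors on chain B) = 15 - 0 = 15
LS = LF - duration = 15 - 3 = 12
Total float = LS - ES = 12 - 10 = 2

2


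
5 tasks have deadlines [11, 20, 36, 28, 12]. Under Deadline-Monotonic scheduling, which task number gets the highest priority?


Sort tasks by relative deadline (ascending):
  Task 1: deadline = 11
  Task 5: deadline = 12
  Task 2: deadline = 20
  Task 4: deadline = 28
  Task 3: deadline = 36
Priority order (highest first): [1, 5, 2, 4, 3]
Highest priority task = 1

1


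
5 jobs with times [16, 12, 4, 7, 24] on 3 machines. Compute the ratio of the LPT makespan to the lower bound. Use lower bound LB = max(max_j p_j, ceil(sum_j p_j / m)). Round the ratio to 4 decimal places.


LPT order: [24, 16, 12, 7, 4]
Machine loads after assignment: [24, 20, 19]
LPT makespan = 24
Lower bound = max(max_job, ceil(total/3)) = max(24, 21) = 24
Ratio = 24 / 24 = 1.0

1.0


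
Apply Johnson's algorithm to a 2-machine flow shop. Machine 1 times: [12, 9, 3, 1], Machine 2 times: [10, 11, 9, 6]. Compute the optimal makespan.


Apply Johnson's rule:
  Group 1 (a <= b): [(4, 1, 6), (3, 3, 9), (2, 9, 11)]
  Group 2 (a > b): [(1, 12, 10)]
Optimal job order: [4, 3, 2, 1]
Schedule:
  Job 4: M1 done at 1, M2 done at 7
  Job 3: M1 done at 4, M2 done at 16
  Job 2: M1 done at 13, M2 done at 27
  Job 1: M1 done at 25, M2 done at 37
Makespan = 37

37


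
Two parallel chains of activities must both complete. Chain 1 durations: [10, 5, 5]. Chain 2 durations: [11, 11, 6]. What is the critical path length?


Path A total = 10 + 5 + 5 = 20
Path B total = 11 + 11 + 6 = 28
Critical path = longest path = max(20, 28) = 28

28


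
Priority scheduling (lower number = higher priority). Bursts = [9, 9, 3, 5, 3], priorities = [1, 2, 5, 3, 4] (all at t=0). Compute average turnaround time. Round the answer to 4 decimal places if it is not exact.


Sort by priority (ascending = highest first):
Order: [(1, 9), (2, 9), (3, 5), (4, 3), (5, 3)]
Completion times:
  Priority 1, burst=9, C=9
  Priority 2, burst=9, C=18
  Priority 3, burst=5, C=23
  Priority 4, burst=3, C=26
  Priority 5, burst=3, C=29
Average turnaround = 105/5 = 21.0

21.0


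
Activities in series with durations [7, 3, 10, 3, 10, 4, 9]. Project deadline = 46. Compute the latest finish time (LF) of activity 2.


LF(activity 2) = deadline - sum of successor durations
Successors: activities 3 through 7 with durations [10, 3, 10, 4, 9]
Sum of successor durations = 36
LF = 46 - 36 = 10

10


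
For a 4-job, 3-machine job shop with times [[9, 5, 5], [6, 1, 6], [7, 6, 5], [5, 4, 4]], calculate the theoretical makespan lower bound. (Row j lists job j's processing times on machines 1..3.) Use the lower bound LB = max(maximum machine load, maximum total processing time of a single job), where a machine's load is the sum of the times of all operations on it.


Machine loads:
  Machine 1: 9 + 6 + 7 + 5 = 27
  Machine 2: 5 + 1 + 6 + 4 = 16
  Machine 3: 5 + 6 + 5 + 4 = 20
Max machine load = 27
Job totals:
  Job 1: 19
  Job 2: 13
  Job 3: 18
  Job 4: 13
Max job total = 19
Lower bound = max(27, 19) = 27

27


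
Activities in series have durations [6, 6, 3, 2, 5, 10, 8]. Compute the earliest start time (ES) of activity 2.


Activity 2 starts after activities 1 through 1 complete.
Predecessor durations: [6]
ES = 6 = 6

6


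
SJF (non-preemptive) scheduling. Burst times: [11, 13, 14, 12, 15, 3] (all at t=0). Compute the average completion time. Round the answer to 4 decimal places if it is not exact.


SJF order (ascending): [3, 11, 12, 13, 14, 15]
Completion times:
  Job 1: burst=3, C=3
  Job 2: burst=11, C=14
  Job 3: burst=12, C=26
  Job 4: burst=13, C=39
  Job 5: burst=14, C=53
  Job 6: burst=15, C=68
Average completion = 203/6 = 33.8333

33.8333


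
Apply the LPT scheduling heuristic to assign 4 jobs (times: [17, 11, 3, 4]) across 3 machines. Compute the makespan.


Sort jobs in decreasing order (LPT): [17, 11, 4, 3]
Assign each job to the least loaded machine:
  Machine 1: jobs [17], load = 17
  Machine 2: jobs [11], load = 11
  Machine 3: jobs [4, 3], load = 7
Makespan = max load = 17

17


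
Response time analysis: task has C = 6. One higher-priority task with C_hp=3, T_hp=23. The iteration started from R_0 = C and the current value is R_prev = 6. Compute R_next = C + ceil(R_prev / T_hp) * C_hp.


R_next = C + ceil(R_prev / T_hp) * C_hp
ceil(6 / 23) = ceil(0.2609) = 1
Interference = 1 * 3 = 3
R_next = 6 + 3 = 9

9


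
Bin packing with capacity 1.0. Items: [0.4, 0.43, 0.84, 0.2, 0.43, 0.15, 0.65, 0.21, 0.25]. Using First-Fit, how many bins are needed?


Place items sequentially using First-Fit:
  Item 0.4 -> new Bin 1
  Item 0.43 -> Bin 1 (now 0.83)
  Item 0.84 -> new Bin 2
  Item 0.2 -> new Bin 3
  Item 0.43 -> Bin 3 (now 0.63)
  Item 0.15 -> Bin 1 (now 0.98)
  Item 0.65 -> new Bin 4
  Item 0.21 -> Bin 3 (now 0.84)
  Item 0.25 -> Bin 4 (now 0.9)
Total bins used = 4

4


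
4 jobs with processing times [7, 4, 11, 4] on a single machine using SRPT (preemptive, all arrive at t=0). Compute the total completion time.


Since all jobs arrive at t=0, SRPT equals SPT ordering.
SPT order: [4, 4, 7, 11]
Completion times:
  Job 1: p=4, C=4
  Job 2: p=4, C=8
  Job 3: p=7, C=15
  Job 4: p=11, C=26
Total completion time = 4 + 8 + 15 + 26 = 53

53


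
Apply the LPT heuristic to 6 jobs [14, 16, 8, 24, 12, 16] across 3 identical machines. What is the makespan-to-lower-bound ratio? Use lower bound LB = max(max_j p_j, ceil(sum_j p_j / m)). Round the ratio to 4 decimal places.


LPT order: [24, 16, 16, 14, 12, 8]
Machine loads after assignment: [32, 30, 28]
LPT makespan = 32
Lower bound = max(max_job, ceil(total/3)) = max(24, 30) = 30
Ratio = 32 / 30 = 1.0667

1.0667


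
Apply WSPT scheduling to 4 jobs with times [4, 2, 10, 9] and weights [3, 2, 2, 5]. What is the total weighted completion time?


Compute p/w ratios and sort ascending (WSPT): [(2, 2), (4, 3), (9, 5), (10, 2)]
Compute weighted completion times:
  Job (p=2,w=2): C=2, w*C=2*2=4
  Job (p=4,w=3): C=6, w*C=3*6=18
  Job (p=9,w=5): C=15, w*C=5*15=75
  Job (p=10,w=2): C=25, w*C=2*25=50
Total weighted completion time = 147

147


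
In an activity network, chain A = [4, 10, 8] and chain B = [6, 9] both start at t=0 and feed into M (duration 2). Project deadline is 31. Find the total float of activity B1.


Forward pass: ES(B1) = sum of predecessors on chain B = 0
EF = ES + duration = 0 + 6 = 6
Backward pass: LF(M) = deadline = 31; LS(M) = 31 - 2 = 29
LF(B1) = LS(M) - sum(successors on chain B) = 29 - 9 = 20
LS = LF - duration = 20 - 6 = 14
Total float = LS - ES = 14 - 0 = 14

14


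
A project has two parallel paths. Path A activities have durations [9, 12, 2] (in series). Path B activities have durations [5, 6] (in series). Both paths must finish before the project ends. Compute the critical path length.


Path A total = 9 + 12 + 2 = 23
Path B total = 5 + 6 = 11
Critical path = longest path = max(23, 11) = 23

23


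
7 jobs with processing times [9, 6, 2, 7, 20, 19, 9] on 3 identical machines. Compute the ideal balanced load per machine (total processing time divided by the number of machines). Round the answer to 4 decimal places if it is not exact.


Total processing time = 9 + 6 + 2 + 7 + 20 + 19 + 9 = 72
Number of machines = 3
Ideal balanced load = 72 / 3 = 24.0

24.0


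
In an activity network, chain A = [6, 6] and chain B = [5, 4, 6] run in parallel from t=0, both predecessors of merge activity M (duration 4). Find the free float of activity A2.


ES(A2) = sum of predecessors on chain A = 6
EF(A2) = ES + duration = 6 + 6 = 12
Successor of A2 is M. ES(M) = max(sum(A), sum(B)) = max(12, 15) = 15
Free float = ES(successor) - EF(current) = 15 - 12 = 3

3


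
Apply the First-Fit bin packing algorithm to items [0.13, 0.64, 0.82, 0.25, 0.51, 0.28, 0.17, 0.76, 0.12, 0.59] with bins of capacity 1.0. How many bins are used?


Place items sequentially using First-Fit:
  Item 0.13 -> new Bin 1
  Item 0.64 -> Bin 1 (now 0.77)
  Item 0.82 -> new Bin 2
  Item 0.25 -> new Bin 3
  Item 0.51 -> Bin 3 (now 0.76)
  Item 0.28 -> new Bin 4
  Item 0.17 -> Bin 1 (now 0.94)
  Item 0.76 -> new Bin 5
  Item 0.12 -> Bin 2 (now 0.94)
  Item 0.59 -> Bin 4 (now 0.87)
Total bins used = 5

5


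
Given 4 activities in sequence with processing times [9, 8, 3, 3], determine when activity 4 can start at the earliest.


Activity 4 starts after activities 1 through 3 complete.
Predecessor durations: [9, 8, 3]
ES = 9 + 8 + 3 = 20

20


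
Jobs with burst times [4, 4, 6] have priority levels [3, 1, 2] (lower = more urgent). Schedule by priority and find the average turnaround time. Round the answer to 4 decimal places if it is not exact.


Sort by priority (ascending = highest first):
Order: [(1, 4), (2, 6), (3, 4)]
Completion times:
  Priority 1, burst=4, C=4
  Priority 2, burst=6, C=10
  Priority 3, burst=4, C=14
Average turnaround = 28/3 = 9.3333

9.3333


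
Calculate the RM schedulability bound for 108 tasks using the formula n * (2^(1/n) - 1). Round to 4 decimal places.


Compute 2^(1/108) = 1.0064386691
Subtract 1: 1.0064386691 - 1 = 0.0064386691
Multiply by n: 108 * 0.0064386691 = 0.6953762628
Round to 4 dp: 0.6954

0.6954


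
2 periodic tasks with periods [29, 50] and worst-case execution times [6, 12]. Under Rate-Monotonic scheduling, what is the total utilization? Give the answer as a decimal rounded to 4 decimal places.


Compute individual utilizations (exact fractions):
  Task 1: C/T = 6/29 (approx. 0.2069)
  Task 2: C/T = 12/50 = 6/25 (approx. 0.24)
Total utilization U = 6/29 + 6/25 = 324/725
Rounded to 4 decimal places: U = 0.4469
RM (Liu & Layland) bound for 2 tasks = 0.828427; compare with U = 324/725 (approx. 0.446897)
U <= bound, so schedulable by RM sufficient condition.

0.4469


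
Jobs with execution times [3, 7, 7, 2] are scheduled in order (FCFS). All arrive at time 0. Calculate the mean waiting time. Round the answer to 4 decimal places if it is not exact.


FCFS order (as given): [3, 7, 7, 2]
Waiting times:
  Job 1: wait = 0
  Job 2: wait = 3
  Job 3: wait = 10
  Job 4: wait = 17
Sum of waiting times = 30
Average waiting time = 30/4 = 7.5

7.5


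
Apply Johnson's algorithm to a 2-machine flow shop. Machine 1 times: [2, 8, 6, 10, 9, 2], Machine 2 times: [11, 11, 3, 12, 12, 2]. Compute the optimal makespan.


Apply Johnson's rule:
  Group 1 (a <= b): [(1, 2, 11), (6, 2, 2), (2, 8, 11), (5, 9, 12), (4, 10, 12)]
  Group 2 (a > b): [(3, 6, 3)]
Optimal job order: [1, 6, 2, 5, 4, 3]
Schedule:
  Job 1: M1 done at 2, M2 done at 13
  Job 6: M1 done at 4, M2 done at 15
  Job 2: M1 done at 12, M2 done at 26
  Job 5: M1 done at 21, M2 done at 38
  Job 4: M1 done at 31, M2 done at 50
  Job 3: M1 done at 37, M2 done at 53
Makespan = 53

53


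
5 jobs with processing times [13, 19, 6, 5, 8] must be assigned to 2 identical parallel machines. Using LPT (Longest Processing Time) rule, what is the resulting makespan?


Sort jobs in decreasing order (LPT): [19, 13, 8, 6, 5]
Assign each job to the least loaded machine:
  Machine 1: jobs [19, 6], load = 25
  Machine 2: jobs [13, 8, 5], load = 26
Makespan = max load = 26

26


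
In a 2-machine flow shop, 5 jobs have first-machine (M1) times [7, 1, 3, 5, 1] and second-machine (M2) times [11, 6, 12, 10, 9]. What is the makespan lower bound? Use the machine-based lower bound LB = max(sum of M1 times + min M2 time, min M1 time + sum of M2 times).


LB1 = sum(M1 times) + min(M2 times) = 17 + 6 = 23
LB2 = min(M1 times) + sum(M2 times) = 1 + 48 = 49
Lower bound = max(LB1, LB2) = max(23, 49) = 49

49


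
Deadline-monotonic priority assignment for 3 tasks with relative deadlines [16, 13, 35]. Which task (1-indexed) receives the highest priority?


Sort tasks by relative deadline (ascending):
  Task 2: deadline = 13
  Task 1: deadline = 16
  Task 3: deadline = 35
Priority order (highest first): [2, 1, 3]
Highest priority task = 2

2


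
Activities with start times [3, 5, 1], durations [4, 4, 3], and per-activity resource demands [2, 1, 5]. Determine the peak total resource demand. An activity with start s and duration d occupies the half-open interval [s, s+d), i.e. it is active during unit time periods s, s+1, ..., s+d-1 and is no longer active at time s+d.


Each activity i is active on [start_i, start_i + duration_i).
Compute total resource usage per time slot:
  t=0: active resources = [], total = 0
  t=1: active resources = [5], total = 5
  t=2: active resources = [5], total = 5
  t=3: active resources = [2, 5], total = 7
  t=4: active resources = [2], total = 2
  t=5: active resources = [2, 1], total = 3
  t=6: active resources = [2, 1], total = 3
  t=7: active resources = [1], total = 1
  t=8: active resources = [1], total = 1
Peak resource demand = 7

7


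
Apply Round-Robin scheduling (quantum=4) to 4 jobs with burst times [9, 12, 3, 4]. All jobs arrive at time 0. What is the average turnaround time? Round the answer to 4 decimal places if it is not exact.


Time quantum = 4
Execution trace:
  J1 runs 4 units, time = 4
  J2 runs 4 units, time = 8
  J3 runs 3 units, time = 11
  J4 runs 4 units, time = 15
  J1 runs 4 units, time = 19
  J2 runs 4 units, time = 23
  J1 runs 1 units, time = 24
  J2 runs 4 units, time = 28
Finish times: [24, 28, 11, 15]
Average turnaround = 78/4 = 19.5

19.5


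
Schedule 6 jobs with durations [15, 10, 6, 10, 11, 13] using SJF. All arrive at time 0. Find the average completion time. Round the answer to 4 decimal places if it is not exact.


SJF order (ascending): [6, 10, 10, 11, 13, 15]
Completion times:
  Job 1: burst=6, C=6
  Job 2: burst=10, C=16
  Job 3: burst=10, C=26
  Job 4: burst=11, C=37
  Job 5: burst=13, C=50
  Job 6: burst=15, C=65
Average completion = 200/6 = 33.3333

33.3333


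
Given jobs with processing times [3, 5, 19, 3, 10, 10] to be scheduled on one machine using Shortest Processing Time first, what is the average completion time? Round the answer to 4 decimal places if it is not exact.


Sort jobs by processing time (SPT order): [3, 3, 5, 10, 10, 19]
Compute completion times sequentially:
  Job 1: processing = 3, completes at 3
  Job 2: processing = 3, completes at 6
  Job 3: processing = 5, completes at 11
  Job 4: processing = 10, completes at 21
  Job 5: processing = 10, completes at 31
  Job 6: processing = 19, completes at 50
Sum of completion times = 122
Average completion time = 122/6 = 20.3333

20.3333


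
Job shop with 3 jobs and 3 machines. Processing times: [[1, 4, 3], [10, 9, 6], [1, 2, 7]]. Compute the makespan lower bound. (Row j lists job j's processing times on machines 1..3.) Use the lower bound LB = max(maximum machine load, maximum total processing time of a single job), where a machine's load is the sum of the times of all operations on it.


Machine loads:
  Machine 1: 1 + 10 + 1 = 12
  Machine 2: 4 + 9 + 2 = 15
  Machine 3: 3 + 6 + 7 = 16
Max machine load = 16
Job totals:
  Job 1: 8
  Job 2: 25
  Job 3: 10
Max job total = 25
Lower bound = max(16, 25) = 25

25


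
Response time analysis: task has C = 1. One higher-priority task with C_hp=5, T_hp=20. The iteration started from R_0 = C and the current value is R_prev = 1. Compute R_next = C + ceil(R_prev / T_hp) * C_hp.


R_next = C + ceil(R_prev / T_hp) * C_hp
ceil(1 / 20) = ceil(0.05) = 1
Interference = 1 * 5 = 5
R_next = 1 + 5 = 6

6


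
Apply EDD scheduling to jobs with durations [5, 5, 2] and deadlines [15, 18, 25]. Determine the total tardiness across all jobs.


Sort by due date (EDD order): [(5, 15), (5, 18), (2, 25)]
Compute completion times and tardiness:
  Job 1: p=5, d=15, C=5, tardiness=max(0,5-15)=0
  Job 2: p=5, d=18, C=10, tardiness=max(0,10-18)=0
  Job 3: p=2, d=25, C=12, tardiness=max(0,12-25)=0
Total tardiness = 0

0


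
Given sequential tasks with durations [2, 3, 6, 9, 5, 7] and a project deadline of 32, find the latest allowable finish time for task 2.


LF(activity 2) = deadline - sum of successor durations
Successors: activities 3 through 6 with durations [6, 9, 5, 7]
Sum of successor durations = 27
LF = 32 - 27 = 5

5


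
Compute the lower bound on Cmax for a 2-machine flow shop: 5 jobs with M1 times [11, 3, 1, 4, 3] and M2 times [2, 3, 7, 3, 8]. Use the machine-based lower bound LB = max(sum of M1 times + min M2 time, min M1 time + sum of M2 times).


LB1 = sum(M1 times) + min(M2 times) = 22 + 2 = 24
LB2 = min(M1 times) + sum(M2 times) = 1 + 23 = 24
Lower bound = max(LB1, LB2) = max(24, 24) = 24

24


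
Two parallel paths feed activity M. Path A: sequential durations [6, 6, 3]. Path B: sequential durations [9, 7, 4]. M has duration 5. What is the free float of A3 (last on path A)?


ES(A3) = sum of predecessors on chain A = 12
EF(A3) = ES + duration = 12 + 3 = 15
Successor of A3 is M. ES(M) = max(sum(A), sum(B)) = max(15, 20) = 20
Free float = ES(successor) - EF(current) = 20 - 15 = 5

5


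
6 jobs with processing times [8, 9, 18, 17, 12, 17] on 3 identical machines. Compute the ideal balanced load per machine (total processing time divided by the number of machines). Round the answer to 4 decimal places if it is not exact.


Total processing time = 8 + 9 + 18 + 17 + 12 + 17 = 81
Number of machines = 3
Ideal balanced load = 81 / 3 = 27.0

27.0


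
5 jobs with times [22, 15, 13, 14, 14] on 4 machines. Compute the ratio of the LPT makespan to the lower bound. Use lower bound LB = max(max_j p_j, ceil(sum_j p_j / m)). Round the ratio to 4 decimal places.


LPT order: [22, 15, 14, 14, 13]
Machine loads after assignment: [22, 15, 27, 14]
LPT makespan = 27
Lower bound = max(max_job, ceil(total/4)) = max(22, 20) = 22
Ratio = 27 / 22 = 1.2273

1.2273


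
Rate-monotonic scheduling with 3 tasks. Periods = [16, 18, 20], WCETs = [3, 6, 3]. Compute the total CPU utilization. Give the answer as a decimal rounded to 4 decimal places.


Compute individual utilizations (exact fractions):
  Task 1: C/T = 3/16 (approx. 0.1875)
  Task 2: C/T = 6/18 = 1/3 (approx. 0.3333)
  Task 3: C/T = 3/20 (approx. 0.15)
Total utilization U = 3/16 + 1/3 + 3/20 = 161/240
Rounded to 4 decimal places: U = 0.6708
RM (Liu & Layland) bound for 3 tasks = 0.779763; compare with U = 161/240 (approx. 0.670833)
U <= bound, so schedulable by RM sufficient condition.

0.6708


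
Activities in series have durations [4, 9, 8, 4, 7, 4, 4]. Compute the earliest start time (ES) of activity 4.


Activity 4 starts after activities 1 through 3 complete.
Predecessor durations: [4, 9, 8]
ES = 4 + 9 + 8 = 21

21


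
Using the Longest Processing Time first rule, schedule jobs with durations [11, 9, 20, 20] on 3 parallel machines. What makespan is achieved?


Sort jobs in decreasing order (LPT): [20, 20, 11, 9]
Assign each job to the least loaded machine:
  Machine 1: jobs [20], load = 20
  Machine 2: jobs [20], load = 20
  Machine 3: jobs [11, 9], load = 20
Makespan = max load = 20

20


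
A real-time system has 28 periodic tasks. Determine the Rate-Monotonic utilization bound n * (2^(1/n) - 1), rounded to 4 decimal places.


Compute 2^(1/28) = 1.0250642120
Subtract 1: 1.0250642120 - 1 = 0.0250642120
Multiply by n: 28 * 0.0250642120 = 0.7017979360
Round to 4 dp: 0.7018

0.7018


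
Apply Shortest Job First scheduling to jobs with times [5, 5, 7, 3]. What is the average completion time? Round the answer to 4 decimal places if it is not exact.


SJF order (ascending): [3, 5, 5, 7]
Completion times:
  Job 1: burst=3, C=3
  Job 2: burst=5, C=8
  Job 3: burst=5, C=13
  Job 4: burst=7, C=20
Average completion = 44/4 = 11.0

11.0


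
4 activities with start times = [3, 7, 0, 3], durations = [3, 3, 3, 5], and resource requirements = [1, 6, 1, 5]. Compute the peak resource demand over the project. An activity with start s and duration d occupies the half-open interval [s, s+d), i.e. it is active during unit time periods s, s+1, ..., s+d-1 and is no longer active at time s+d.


Each activity i is active on [start_i, start_i + duration_i).
Compute total resource usage per time slot:
  t=0: active resources = [1], total = 1
  t=1: active resources = [1], total = 1
  t=2: active resources = [1], total = 1
  t=3: active resources = [1, 5], total = 6
  t=4: active resources = [1, 5], total = 6
  t=5: active resources = [1, 5], total = 6
  t=6: active resources = [5], total = 5
  t=7: active resources = [6, 5], total = 11
  t=8: active resources = [6], total = 6
  t=9: active resources = [6], total = 6
Peak resource demand = 11

11


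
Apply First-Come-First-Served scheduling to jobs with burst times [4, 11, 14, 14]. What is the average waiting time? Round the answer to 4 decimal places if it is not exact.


FCFS order (as given): [4, 11, 14, 14]
Waiting times:
  Job 1: wait = 0
  Job 2: wait = 4
  Job 3: wait = 15
  Job 4: wait = 29
Sum of waiting times = 48
Average waiting time = 48/4 = 12.0

12.0


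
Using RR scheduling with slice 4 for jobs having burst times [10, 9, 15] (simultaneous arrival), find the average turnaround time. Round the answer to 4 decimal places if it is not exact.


Time quantum = 4
Execution trace:
  J1 runs 4 units, time = 4
  J2 runs 4 units, time = 8
  J3 runs 4 units, time = 12
  J1 runs 4 units, time = 16
  J2 runs 4 units, time = 20
  J3 runs 4 units, time = 24
  J1 runs 2 units, time = 26
  J2 runs 1 units, time = 27
  J3 runs 4 units, time = 31
  J3 runs 3 units, time = 34
Finish times: [26, 27, 34]
Average turnaround = 87/3 = 29.0

29.0


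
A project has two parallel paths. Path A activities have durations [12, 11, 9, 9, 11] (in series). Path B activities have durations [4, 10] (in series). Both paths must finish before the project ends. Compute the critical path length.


Path A total = 12 + 11 + 9 + 9 + 11 = 52
Path B total = 4 + 10 = 14
Critical path = longest path = max(52, 14) = 52

52


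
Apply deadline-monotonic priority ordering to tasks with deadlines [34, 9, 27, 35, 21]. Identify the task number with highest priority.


Sort tasks by relative deadline (ascending):
  Task 2: deadline = 9
  Task 5: deadline = 21
  Task 3: deadline = 27
  Task 1: deadline = 34
  Task 4: deadline = 35
Priority order (highest first): [2, 5, 3, 1, 4]
Highest priority task = 2

2


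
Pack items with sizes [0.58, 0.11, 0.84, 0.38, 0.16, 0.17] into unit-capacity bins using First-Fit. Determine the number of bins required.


Place items sequentially using First-Fit:
  Item 0.58 -> new Bin 1
  Item 0.11 -> Bin 1 (now 0.69)
  Item 0.84 -> new Bin 2
  Item 0.38 -> new Bin 3
  Item 0.16 -> Bin 1 (now 0.85)
  Item 0.17 -> Bin 3 (now 0.55)
Total bins used = 3

3


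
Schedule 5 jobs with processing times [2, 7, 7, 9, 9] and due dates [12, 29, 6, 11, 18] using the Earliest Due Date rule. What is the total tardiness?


Sort by due date (EDD order): [(7, 6), (9, 11), (2, 12), (9, 18), (7, 29)]
Compute completion times and tardiness:
  Job 1: p=7, d=6, C=7, tardiness=max(0,7-6)=1
  Job 2: p=9, d=11, C=16, tardiness=max(0,16-11)=5
  Job 3: p=2, d=12, C=18, tardiness=max(0,18-12)=6
  Job 4: p=9, d=18, C=27, tardiness=max(0,27-18)=9
  Job 5: p=7, d=29, C=34, tardiness=max(0,34-29)=5
Total tardiness = 26

26


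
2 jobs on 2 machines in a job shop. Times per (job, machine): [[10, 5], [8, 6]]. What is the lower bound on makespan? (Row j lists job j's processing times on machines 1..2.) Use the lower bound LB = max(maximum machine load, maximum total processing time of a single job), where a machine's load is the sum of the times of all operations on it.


Machine loads:
  Machine 1: 10 + 8 = 18
  Machine 2: 5 + 6 = 11
Max machine load = 18
Job totals:
  Job 1: 15
  Job 2: 14
Max job total = 15
Lower bound = max(18, 15) = 18

18


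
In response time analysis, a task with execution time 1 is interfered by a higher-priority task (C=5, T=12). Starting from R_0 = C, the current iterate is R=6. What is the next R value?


R_next = C + ceil(R_prev / T_hp) * C_hp
ceil(6 / 12) = ceil(0.5) = 1
Interference = 1 * 5 = 5
R_next = 1 + 5 = 6
R_next = R_prev, so the iteration has converged (response time = 6).

6


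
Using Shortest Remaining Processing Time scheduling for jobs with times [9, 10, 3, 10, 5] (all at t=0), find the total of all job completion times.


Since all jobs arrive at t=0, SRPT equals SPT ordering.
SPT order: [3, 5, 9, 10, 10]
Completion times:
  Job 1: p=3, C=3
  Job 2: p=5, C=8
  Job 3: p=9, C=17
  Job 4: p=10, C=27
  Job 5: p=10, C=37
Total completion time = 3 + 8 + 17 + 27 + 37 = 92

92


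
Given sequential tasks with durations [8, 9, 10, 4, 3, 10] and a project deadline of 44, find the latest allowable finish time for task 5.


LF(activity 5) = deadline - sum of successor durations
Successors: activities 6 through 6 with durations [10]
Sum of successor durations = 10
LF = 44 - 10 = 34

34


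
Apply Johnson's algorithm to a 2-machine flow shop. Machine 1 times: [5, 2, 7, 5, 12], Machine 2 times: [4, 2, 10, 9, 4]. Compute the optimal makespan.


Apply Johnson's rule:
  Group 1 (a <= b): [(2, 2, 2), (4, 5, 9), (3, 7, 10)]
  Group 2 (a > b): [(1, 5, 4), (5, 12, 4)]
Optimal job order: [2, 4, 3, 1, 5]
Schedule:
  Job 2: M1 done at 2, M2 done at 4
  Job 4: M1 done at 7, M2 done at 16
  Job 3: M1 done at 14, M2 done at 26
  Job 1: M1 done at 19, M2 done at 30
  Job 5: M1 done at 31, M2 done at 35
Makespan = 35

35


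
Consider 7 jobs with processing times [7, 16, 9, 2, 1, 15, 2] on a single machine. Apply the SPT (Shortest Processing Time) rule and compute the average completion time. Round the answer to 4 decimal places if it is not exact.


Sort jobs by processing time (SPT order): [1, 2, 2, 7, 9, 15, 16]
Compute completion times sequentially:
  Job 1: processing = 1, completes at 1
  Job 2: processing = 2, completes at 3
  Job 3: processing = 2, completes at 5
  Job 4: processing = 7, completes at 12
  Job 5: processing = 9, completes at 21
  Job 6: processing = 15, completes at 36
  Job 7: processing = 16, completes at 52
Sum of completion times = 130
Average completion time = 130/7 = 18.5714

18.5714


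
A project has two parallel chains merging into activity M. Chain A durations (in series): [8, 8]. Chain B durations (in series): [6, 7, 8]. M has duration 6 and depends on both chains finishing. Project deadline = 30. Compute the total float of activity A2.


Forward pass: ES(A2) = sum of predecessors on chain A = 8
EF = ES + duration = 8 + 8 = 16
Backward pass: LF(M) = deadline = 30; LS(M) = 30 - 6 = 24
LF(A2) = LS(M) - sum(successors on chain A) = 24 - 0 = 24
LS = LF - duration = 24 - 8 = 16
Total float = LS - ES = 16 - 8 = 8

8


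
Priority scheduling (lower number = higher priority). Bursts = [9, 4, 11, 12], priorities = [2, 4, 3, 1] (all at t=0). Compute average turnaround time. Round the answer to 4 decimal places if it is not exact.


Sort by priority (ascending = highest first):
Order: [(1, 12), (2, 9), (3, 11), (4, 4)]
Completion times:
  Priority 1, burst=12, C=12
  Priority 2, burst=9, C=21
  Priority 3, burst=11, C=32
  Priority 4, burst=4, C=36
Average turnaround = 101/4 = 25.25

25.25


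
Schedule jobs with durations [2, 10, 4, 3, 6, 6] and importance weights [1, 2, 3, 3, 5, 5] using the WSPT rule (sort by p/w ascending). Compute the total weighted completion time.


Compute p/w ratios and sort ascending (WSPT): [(3, 3), (6, 5), (6, 5), (4, 3), (2, 1), (10, 2)]
Compute weighted completion times:
  Job (p=3,w=3): C=3, w*C=3*3=9
  Job (p=6,w=5): C=9, w*C=5*9=45
  Job (p=6,w=5): C=15, w*C=5*15=75
  Job (p=4,w=3): C=19, w*C=3*19=57
  Job (p=2,w=1): C=21, w*C=1*21=21
  Job (p=10,w=2): C=31, w*C=2*31=62
Total weighted completion time = 269

269


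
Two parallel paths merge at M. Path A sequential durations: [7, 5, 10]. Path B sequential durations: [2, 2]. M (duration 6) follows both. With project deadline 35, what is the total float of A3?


Forward pass: ES(A3) = sum of predecessors on chain A = 12
EF = ES + duration = 12 + 10 = 22
Backward pass: LF(M) = deadline = 35; LS(M) = 35 - 6 = 29
LF(A3) = LS(M) - sum(successors on chain A) = 29 - 0 = 29
LS = LF - duration = 29 - 10 = 19
Total float = LS - ES = 19 - 12 = 7

7


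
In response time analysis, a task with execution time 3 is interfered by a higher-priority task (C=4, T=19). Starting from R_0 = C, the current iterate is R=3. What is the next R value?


R_next = C + ceil(R_prev / T_hp) * C_hp
ceil(3 / 19) = ceil(0.1579) = 1
Interference = 1 * 4 = 4
R_next = 3 + 4 = 7

7


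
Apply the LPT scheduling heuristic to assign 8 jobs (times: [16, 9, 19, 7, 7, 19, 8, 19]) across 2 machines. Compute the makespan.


Sort jobs in decreasing order (LPT): [19, 19, 19, 16, 9, 8, 7, 7]
Assign each job to the least loaded machine:
  Machine 1: jobs [19, 19, 8, 7], load = 53
  Machine 2: jobs [19, 16, 9, 7], load = 51
Makespan = max load = 53

53


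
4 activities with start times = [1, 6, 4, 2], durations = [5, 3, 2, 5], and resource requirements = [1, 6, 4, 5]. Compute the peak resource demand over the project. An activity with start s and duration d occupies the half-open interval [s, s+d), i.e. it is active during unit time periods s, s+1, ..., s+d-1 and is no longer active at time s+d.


Each activity i is active on [start_i, start_i + duration_i).
Compute total resource usage per time slot:
  t=0: active resources = [], total = 0
  t=1: active resources = [1], total = 1
  t=2: active resources = [1, 5], total = 6
  t=3: active resources = [1, 5], total = 6
  t=4: active resources = [1, 4, 5], total = 10
  t=5: active resources = [1, 4, 5], total = 10
  t=6: active resources = [6, 5], total = 11
  t=7: active resources = [6], total = 6
  t=8: active resources = [6], total = 6
Peak resource demand = 11

11


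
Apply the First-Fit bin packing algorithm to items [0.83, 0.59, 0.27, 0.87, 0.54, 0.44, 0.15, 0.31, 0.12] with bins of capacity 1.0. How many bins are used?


Place items sequentially using First-Fit:
  Item 0.83 -> new Bin 1
  Item 0.59 -> new Bin 2
  Item 0.27 -> Bin 2 (now 0.86)
  Item 0.87 -> new Bin 3
  Item 0.54 -> new Bin 4
  Item 0.44 -> Bin 4 (now 0.98)
  Item 0.15 -> Bin 1 (now 0.98)
  Item 0.31 -> new Bin 5
  Item 0.12 -> Bin 2 (now 0.98)
Total bins used = 5

5


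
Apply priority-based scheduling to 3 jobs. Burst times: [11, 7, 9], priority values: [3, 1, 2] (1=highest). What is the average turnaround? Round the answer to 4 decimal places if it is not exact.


Sort by priority (ascending = highest first):
Order: [(1, 7), (2, 9), (3, 11)]
Completion times:
  Priority 1, burst=7, C=7
  Priority 2, burst=9, C=16
  Priority 3, burst=11, C=27
Average turnaround = 50/3 = 16.6667

16.6667


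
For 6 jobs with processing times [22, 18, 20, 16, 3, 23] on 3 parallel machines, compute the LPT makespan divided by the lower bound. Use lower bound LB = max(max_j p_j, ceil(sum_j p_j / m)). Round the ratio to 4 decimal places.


LPT order: [23, 22, 20, 18, 16, 3]
Machine loads after assignment: [26, 38, 38]
LPT makespan = 38
Lower bound = max(max_job, ceil(total/3)) = max(23, 34) = 34
Ratio = 38 / 34 = 1.1176

1.1176


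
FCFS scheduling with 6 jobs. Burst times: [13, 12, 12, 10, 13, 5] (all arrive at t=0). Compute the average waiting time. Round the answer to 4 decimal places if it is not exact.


FCFS order (as given): [13, 12, 12, 10, 13, 5]
Waiting times:
  Job 1: wait = 0
  Job 2: wait = 13
  Job 3: wait = 25
  Job 4: wait = 37
  Job 5: wait = 47
  Job 6: wait = 60
Sum of waiting times = 182
Average waiting time = 182/6 = 30.3333

30.3333


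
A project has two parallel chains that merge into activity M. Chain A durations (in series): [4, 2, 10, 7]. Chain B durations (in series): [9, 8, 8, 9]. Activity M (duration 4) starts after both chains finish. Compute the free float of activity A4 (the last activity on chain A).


ES(A4) = sum of predecessors on chain A = 16
EF(A4) = ES + duration = 16 + 7 = 23
Successor of A4 is M. ES(M) = max(sum(A), sum(B)) = max(23, 34) = 34
Free float = ES(successor) - EF(current) = 34 - 23 = 11

11


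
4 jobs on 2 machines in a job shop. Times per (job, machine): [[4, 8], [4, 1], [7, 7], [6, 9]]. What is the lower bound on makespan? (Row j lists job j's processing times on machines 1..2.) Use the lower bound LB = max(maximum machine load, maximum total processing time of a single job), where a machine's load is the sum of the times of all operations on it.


Machine loads:
  Machine 1: 4 + 4 + 7 + 6 = 21
  Machine 2: 8 + 1 + 7 + 9 = 25
Max machine load = 25
Job totals:
  Job 1: 12
  Job 2: 5
  Job 3: 14
  Job 4: 15
Max job total = 15
Lower bound = max(25, 15) = 25

25


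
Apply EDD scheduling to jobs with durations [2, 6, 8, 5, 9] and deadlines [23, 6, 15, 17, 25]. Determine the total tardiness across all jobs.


Sort by due date (EDD order): [(6, 6), (8, 15), (5, 17), (2, 23), (9, 25)]
Compute completion times and tardiness:
  Job 1: p=6, d=6, C=6, tardiness=max(0,6-6)=0
  Job 2: p=8, d=15, C=14, tardiness=max(0,14-15)=0
  Job 3: p=5, d=17, C=19, tardiness=max(0,19-17)=2
  Job 4: p=2, d=23, C=21, tardiness=max(0,21-23)=0
  Job 5: p=9, d=25, C=30, tardiness=max(0,30-25)=5
Total tardiness = 7

7


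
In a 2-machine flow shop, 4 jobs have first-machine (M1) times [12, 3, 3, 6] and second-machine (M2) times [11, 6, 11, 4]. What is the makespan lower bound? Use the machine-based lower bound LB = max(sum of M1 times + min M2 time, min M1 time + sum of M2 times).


LB1 = sum(M1 times) + min(M2 times) = 24 + 4 = 28
LB2 = min(M1 times) + sum(M2 times) = 3 + 32 = 35
Lower bound = max(LB1, LB2) = max(28, 35) = 35

35


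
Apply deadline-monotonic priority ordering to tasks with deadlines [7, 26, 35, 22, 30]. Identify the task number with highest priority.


Sort tasks by relative deadline (ascending):
  Task 1: deadline = 7
  Task 4: deadline = 22
  Task 2: deadline = 26
  Task 5: deadline = 30
  Task 3: deadline = 35
Priority order (highest first): [1, 4, 2, 5, 3]
Highest priority task = 1

1


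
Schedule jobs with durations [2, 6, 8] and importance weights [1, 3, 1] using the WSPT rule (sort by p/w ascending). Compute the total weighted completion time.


Compute p/w ratios and sort ascending (WSPT): [(2, 1), (6, 3), (8, 1)]
Compute weighted completion times:
  Job (p=2,w=1): C=2, w*C=1*2=2
  Job (p=6,w=3): C=8, w*C=3*8=24
  Job (p=8,w=1): C=16, w*C=1*16=16
Total weighted completion time = 42

42
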